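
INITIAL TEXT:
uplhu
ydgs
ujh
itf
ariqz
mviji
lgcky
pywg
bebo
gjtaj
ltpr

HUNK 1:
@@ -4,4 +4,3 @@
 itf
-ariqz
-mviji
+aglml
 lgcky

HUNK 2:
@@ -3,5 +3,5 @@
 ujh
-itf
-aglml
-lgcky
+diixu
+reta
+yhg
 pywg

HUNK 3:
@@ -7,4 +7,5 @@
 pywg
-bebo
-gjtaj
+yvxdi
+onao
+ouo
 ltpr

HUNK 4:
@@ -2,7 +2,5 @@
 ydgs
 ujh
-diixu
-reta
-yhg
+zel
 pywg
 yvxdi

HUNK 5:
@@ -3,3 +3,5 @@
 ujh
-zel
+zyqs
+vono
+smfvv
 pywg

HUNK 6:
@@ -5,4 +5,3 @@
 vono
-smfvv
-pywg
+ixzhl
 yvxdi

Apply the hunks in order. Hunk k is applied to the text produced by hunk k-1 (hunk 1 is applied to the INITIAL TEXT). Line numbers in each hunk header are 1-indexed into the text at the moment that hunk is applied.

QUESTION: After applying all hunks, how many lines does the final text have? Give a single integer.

Hunk 1: at line 4 remove [ariqz,mviji] add [aglml] -> 10 lines: uplhu ydgs ujh itf aglml lgcky pywg bebo gjtaj ltpr
Hunk 2: at line 3 remove [itf,aglml,lgcky] add [diixu,reta,yhg] -> 10 lines: uplhu ydgs ujh diixu reta yhg pywg bebo gjtaj ltpr
Hunk 3: at line 7 remove [bebo,gjtaj] add [yvxdi,onao,ouo] -> 11 lines: uplhu ydgs ujh diixu reta yhg pywg yvxdi onao ouo ltpr
Hunk 4: at line 2 remove [diixu,reta,yhg] add [zel] -> 9 lines: uplhu ydgs ujh zel pywg yvxdi onao ouo ltpr
Hunk 5: at line 3 remove [zel] add [zyqs,vono,smfvv] -> 11 lines: uplhu ydgs ujh zyqs vono smfvv pywg yvxdi onao ouo ltpr
Hunk 6: at line 5 remove [smfvv,pywg] add [ixzhl] -> 10 lines: uplhu ydgs ujh zyqs vono ixzhl yvxdi onao ouo ltpr
Final line count: 10

Answer: 10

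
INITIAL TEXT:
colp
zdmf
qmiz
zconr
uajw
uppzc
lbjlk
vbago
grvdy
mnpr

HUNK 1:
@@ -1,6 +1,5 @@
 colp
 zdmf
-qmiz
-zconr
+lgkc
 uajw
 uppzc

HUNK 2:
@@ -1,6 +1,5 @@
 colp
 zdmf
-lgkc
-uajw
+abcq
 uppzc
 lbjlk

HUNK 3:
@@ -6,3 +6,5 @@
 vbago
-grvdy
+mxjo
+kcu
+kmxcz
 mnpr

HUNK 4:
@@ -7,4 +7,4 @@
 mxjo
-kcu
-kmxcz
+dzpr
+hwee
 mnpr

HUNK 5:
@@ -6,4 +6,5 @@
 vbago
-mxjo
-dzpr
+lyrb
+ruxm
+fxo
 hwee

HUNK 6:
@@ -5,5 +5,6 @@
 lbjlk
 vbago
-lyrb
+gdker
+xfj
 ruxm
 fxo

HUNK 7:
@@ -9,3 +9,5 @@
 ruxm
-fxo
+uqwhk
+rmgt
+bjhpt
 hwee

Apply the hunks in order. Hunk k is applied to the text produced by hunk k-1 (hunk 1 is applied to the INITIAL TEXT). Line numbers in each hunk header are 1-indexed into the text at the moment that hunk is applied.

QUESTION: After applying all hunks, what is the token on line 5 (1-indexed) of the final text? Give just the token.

Answer: lbjlk

Derivation:
Hunk 1: at line 1 remove [qmiz,zconr] add [lgkc] -> 9 lines: colp zdmf lgkc uajw uppzc lbjlk vbago grvdy mnpr
Hunk 2: at line 1 remove [lgkc,uajw] add [abcq] -> 8 lines: colp zdmf abcq uppzc lbjlk vbago grvdy mnpr
Hunk 3: at line 6 remove [grvdy] add [mxjo,kcu,kmxcz] -> 10 lines: colp zdmf abcq uppzc lbjlk vbago mxjo kcu kmxcz mnpr
Hunk 4: at line 7 remove [kcu,kmxcz] add [dzpr,hwee] -> 10 lines: colp zdmf abcq uppzc lbjlk vbago mxjo dzpr hwee mnpr
Hunk 5: at line 6 remove [mxjo,dzpr] add [lyrb,ruxm,fxo] -> 11 lines: colp zdmf abcq uppzc lbjlk vbago lyrb ruxm fxo hwee mnpr
Hunk 6: at line 5 remove [lyrb] add [gdker,xfj] -> 12 lines: colp zdmf abcq uppzc lbjlk vbago gdker xfj ruxm fxo hwee mnpr
Hunk 7: at line 9 remove [fxo] add [uqwhk,rmgt,bjhpt] -> 14 lines: colp zdmf abcq uppzc lbjlk vbago gdker xfj ruxm uqwhk rmgt bjhpt hwee mnpr
Final line 5: lbjlk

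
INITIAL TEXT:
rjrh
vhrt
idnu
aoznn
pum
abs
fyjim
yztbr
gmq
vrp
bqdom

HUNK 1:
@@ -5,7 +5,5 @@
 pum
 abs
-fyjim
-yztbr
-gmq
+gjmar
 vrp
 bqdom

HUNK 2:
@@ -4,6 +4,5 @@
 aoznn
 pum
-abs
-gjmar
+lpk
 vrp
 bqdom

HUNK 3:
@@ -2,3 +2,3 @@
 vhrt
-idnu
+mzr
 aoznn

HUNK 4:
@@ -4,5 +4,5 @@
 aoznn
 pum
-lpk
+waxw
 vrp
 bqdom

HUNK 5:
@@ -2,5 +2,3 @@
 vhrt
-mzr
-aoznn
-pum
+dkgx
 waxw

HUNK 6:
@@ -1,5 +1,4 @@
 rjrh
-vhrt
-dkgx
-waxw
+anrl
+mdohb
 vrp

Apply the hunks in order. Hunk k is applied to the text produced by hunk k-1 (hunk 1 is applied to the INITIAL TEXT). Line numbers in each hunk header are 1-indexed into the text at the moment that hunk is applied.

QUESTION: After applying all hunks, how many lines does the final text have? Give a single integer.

Hunk 1: at line 5 remove [fyjim,yztbr,gmq] add [gjmar] -> 9 lines: rjrh vhrt idnu aoznn pum abs gjmar vrp bqdom
Hunk 2: at line 4 remove [abs,gjmar] add [lpk] -> 8 lines: rjrh vhrt idnu aoznn pum lpk vrp bqdom
Hunk 3: at line 2 remove [idnu] add [mzr] -> 8 lines: rjrh vhrt mzr aoznn pum lpk vrp bqdom
Hunk 4: at line 4 remove [lpk] add [waxw] -> 8 lines: rjrh vhrt mzr aoznn pum waxw vrp bqdom
Hunk 5: at line 2 remove [mzr,aoznn,pum] add [dkgx] -> 6 lines: rjrh vhrt dkgx waxw vrp bqdom
Hunk 6: at line 1 remove [vhrt,dkgx,waxw] add [anrl,mdohb] -> 5 lines: rjrh anrl mdohb vrp bqdom
Final line count: 5

Answer: 5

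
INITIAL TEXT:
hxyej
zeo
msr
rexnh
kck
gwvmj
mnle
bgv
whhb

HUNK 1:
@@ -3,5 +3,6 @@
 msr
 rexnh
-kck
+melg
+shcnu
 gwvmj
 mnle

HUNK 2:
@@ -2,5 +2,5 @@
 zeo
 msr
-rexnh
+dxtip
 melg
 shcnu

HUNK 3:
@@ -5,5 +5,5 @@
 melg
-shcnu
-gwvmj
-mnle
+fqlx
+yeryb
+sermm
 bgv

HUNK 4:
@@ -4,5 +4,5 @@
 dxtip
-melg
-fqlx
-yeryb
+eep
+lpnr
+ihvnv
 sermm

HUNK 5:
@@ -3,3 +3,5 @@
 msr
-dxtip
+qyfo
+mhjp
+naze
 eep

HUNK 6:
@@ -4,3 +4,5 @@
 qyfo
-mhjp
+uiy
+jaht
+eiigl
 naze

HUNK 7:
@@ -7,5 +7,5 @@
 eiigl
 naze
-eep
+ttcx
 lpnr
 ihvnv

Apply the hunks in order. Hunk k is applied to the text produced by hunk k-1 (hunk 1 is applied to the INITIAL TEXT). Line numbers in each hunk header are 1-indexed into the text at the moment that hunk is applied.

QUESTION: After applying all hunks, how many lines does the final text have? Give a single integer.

Hunk 1: at line 3 remove [kck] add [melg,shcnu] -> 10 lines: hxyej zeo msr rexnh melg shcnu gwvmj mnle bgv whhb
Hunk 2: at line 2 remove [rexnh] add [dxtip] -> 10 lines: hxyej zeo msr dxtip melg shcnu gwvmj mnle bgv whhb
Hunk 3: at line 5 remove [shcnu,gwvmj,mnle] add [fqlx,yeryb,sermm] -> 10 lines: hxyej zeo msr dxtip melg fqlx yeryb sermm bgv whhb
Hunk 4: at line 4 remove [melg,fqlx,yeryb] add [eep,lpnr,ihvnv] -> 10 lines: hxyej zeo msr dxtip eep lpnr ihvnv sermm bgv whhb
Hunk 5: at line 3 remove [dxtip] add [qyfo,mhjp,naze] -> 12 lines: hxyej zeo msr qyfo mhjp naze eep lpnr ihvnv sermm bgv whhb
Hunk 6: at line 4 remove [mhjp] add [uiy,jaht,eiigl] -> 14 lines: hxyej zeo msr qyfo uiy jaht eiigl naze eep lpnr ihvnv sermm bgv whhb
Hunk 7: at line 7 remove [eep] add [ttcx] -> 14 lines: hxyej zeo msr qyfo uiy jaht eiigl naze ttcx lpnr ihvnv sermm bgv whhb
Final line count: 14

Answer: 14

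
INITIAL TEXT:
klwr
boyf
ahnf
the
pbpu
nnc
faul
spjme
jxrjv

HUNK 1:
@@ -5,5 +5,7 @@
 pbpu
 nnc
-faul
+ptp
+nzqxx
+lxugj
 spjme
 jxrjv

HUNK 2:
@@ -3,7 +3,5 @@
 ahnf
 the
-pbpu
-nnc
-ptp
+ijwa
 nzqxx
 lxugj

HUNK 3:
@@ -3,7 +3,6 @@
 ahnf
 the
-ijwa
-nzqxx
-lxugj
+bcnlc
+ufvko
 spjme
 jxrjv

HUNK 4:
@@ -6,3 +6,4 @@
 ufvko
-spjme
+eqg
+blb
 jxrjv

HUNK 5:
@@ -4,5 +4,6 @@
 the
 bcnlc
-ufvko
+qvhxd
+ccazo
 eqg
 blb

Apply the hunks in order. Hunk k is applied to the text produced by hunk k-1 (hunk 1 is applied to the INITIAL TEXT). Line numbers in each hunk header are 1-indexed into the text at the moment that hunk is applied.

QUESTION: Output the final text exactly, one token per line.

Hunk 1: at line 5 remove [faul] add [ptp,nzqxx,lxugj] -> 11 lines: klwr boyf ahnf the pbpu nnc ptp nzqxx lxugj spjme jxrjv
Hunk 2: at line 3 remove [pbpu,nnc,ptp] add [ijwa] -> 9 lines: klwr boyf ahnf the ijwa nzqxx lxugj spjme jxrjv
Hunk 3: at line 3 remove [ijwa,nzqxx,lxugj] add [bcnlc,ufvko] -> 8 lines: klwr boyf ahnf the bcnlc ufvko spjme jxrjv
Hunk 4: at line 6 remove [spjme] add [eqg,blb] -> 9 lines: klwr boyf ahnf the bcnlc ufvko eqg blb jxrjv
Hunk 5: at line 4 remove [ufvko] add [qvhxd,ccazo] -> 10 lines: klwr boyf ahnf the bcnlc qvhxd ccazo eqg blb jxrjv

Answer: klwr
boyf
ahnf
the
bcnlc
qvhxd
ccazo
eqg
blb
jxrjv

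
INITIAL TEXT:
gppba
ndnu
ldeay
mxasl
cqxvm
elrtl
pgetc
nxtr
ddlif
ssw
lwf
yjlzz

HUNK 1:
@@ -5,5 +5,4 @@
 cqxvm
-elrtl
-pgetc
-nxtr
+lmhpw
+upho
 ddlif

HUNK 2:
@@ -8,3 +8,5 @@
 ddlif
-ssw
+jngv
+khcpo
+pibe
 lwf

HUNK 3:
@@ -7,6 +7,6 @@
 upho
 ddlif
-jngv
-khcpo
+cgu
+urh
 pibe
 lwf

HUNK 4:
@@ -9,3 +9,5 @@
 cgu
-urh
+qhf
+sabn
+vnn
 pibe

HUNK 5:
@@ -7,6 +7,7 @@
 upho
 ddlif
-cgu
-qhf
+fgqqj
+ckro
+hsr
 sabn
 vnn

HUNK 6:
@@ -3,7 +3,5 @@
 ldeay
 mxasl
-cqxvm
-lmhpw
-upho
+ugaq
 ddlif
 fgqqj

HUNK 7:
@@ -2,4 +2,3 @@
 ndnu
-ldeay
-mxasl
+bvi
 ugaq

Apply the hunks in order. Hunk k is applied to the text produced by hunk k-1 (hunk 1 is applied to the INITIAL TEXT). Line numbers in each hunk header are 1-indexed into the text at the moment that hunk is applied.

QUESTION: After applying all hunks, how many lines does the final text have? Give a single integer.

Answer: 13

Derivation:
Hunk 1: at line 5 remove [elrtl,pgetc,nxtr] add [lmhpw,upho] -> 11 lines: gppba ndnu ldeay mxasl cqxvm lmhpw upho ddlif ssw lwf yjlzz
Hunk 2: at line 8 remove [ssw] add [jngv,khcpo,pibe] -> 13 lines: gppba ndnu ldeay mxasl cqxvm lmhpw upho ddlif jngv khcpo pibe lwf yjlzz
Hunk 3: at line 7 remove [jngv,khcpo] add [cgu,urh] -> 13 lines: gppba ndnu ldeay mxasl cqxvm lmhpw upho ddlif cgu urh pibe lwf yjlzz
Hunk 4: at line 9 remove [urh] add [qhf,sabn,vnn] -> 15 lines: gppba ndnu ldeay mxasl cqxvm lmhpw upho ddlif cgu qhf sabn vnn pibe lwf yjlzz
Hunk 5: at line 7 remove [cgu,qhf] add [fgqqj,ckro,hsr] -> 16 lines: gppba ndnu ldeay mxasl cqxvm lmhpw upho ddlif fgqqj ckro hsr sabn vnn pibe lwf yjlzz
Hunk 6: at line 3 remove [cqxvm,lmhpw,upho] add [ugaq] -> 14 lines: gppba ndnu ldeay mxasl ugaq ddlif fgqqj ckro hsr sabn vnn pibe lwf yjlzz
Hunk 7: at line 2 remove [ldeay,mxasl] add [bvi] -> 13 lines: gppba ndnu bvi ugaq ddlif fgqqj ckro hsr sabn vnn pibe lwf yjlzz
Final line count: 13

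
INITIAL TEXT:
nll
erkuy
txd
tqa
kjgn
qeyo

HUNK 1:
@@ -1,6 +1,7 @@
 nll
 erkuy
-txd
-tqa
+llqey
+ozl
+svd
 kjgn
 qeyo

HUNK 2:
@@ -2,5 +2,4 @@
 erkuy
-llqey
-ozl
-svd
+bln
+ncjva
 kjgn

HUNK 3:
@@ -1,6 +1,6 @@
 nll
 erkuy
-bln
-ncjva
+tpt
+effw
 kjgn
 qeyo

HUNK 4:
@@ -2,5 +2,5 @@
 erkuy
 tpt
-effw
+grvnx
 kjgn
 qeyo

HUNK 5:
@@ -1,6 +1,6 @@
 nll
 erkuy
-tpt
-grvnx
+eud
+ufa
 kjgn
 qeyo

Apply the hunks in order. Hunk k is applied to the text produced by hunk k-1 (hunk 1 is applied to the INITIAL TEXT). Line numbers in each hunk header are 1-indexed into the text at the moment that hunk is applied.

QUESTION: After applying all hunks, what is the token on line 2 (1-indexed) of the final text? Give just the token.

Hunk 1: at line 1 remove [txd,tqa] add [llqey,ozl,svd] -> 7 lines: nll erkuy llqey ozl svd kjgn qeyo
Hunk 2: at line 2 remove [llqey,ozl,svd] add [bln,ncjva] -> 6 lines: nll erkuy bln ncjva kjgn qeyo
Hunk 3: at line 1 remove [bln,ncjva] add [tpt,effw] -> 6 lines: nll erkuy tpt effw kjgn qeyo
Hunk 4: at line 2 remove [effw] add [grvnx] -> 6 lines: nll erkuy tpt grvnx kjgn qeyo
Hunk 5: at line 1 remove [tpt,grvnx] add [eud,ufa] -> 6 lines: nll erkuy eud ufa kjgn qeyo
Final line 2: erkuy

Answer: erkuy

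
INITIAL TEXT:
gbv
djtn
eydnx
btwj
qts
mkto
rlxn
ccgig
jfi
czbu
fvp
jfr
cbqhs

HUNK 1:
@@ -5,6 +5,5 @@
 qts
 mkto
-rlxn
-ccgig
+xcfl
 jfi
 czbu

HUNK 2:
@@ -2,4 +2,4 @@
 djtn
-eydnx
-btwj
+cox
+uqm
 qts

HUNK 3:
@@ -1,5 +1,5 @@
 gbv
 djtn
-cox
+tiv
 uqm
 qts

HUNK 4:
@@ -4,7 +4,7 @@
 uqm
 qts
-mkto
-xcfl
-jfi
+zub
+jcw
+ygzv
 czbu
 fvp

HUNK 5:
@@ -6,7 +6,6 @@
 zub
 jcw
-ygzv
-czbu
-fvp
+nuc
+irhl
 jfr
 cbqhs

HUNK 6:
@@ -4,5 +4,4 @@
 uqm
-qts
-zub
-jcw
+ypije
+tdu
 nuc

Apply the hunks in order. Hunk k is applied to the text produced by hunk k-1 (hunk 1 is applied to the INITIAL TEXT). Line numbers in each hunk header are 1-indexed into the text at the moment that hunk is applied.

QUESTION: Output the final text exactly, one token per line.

Hunk 1: at line 5 remove [rlxn,ccgig] add [xcfl] -> 12 lines: gbv djtn eydnx btwj qts mkto xcfl jfi czbu fvp jfr cbqhs
Hunk 2: at line 2 remove [eydnx,btwj] add [cox,uqm] -> 12 lines: gbv djtn cox uqm qts mkto xcfl jfi czbu fvp jfr cbqhs
Hunk 3: at line 1 remove [cox] add [tiv] -> 12 lines: gbv djtn tiv uqm qts mkto xcfl jfi czbu fvp jfr cbqhs
Hunk 4: at line 4 remove [mkto,xcfl,jfi] add [zub,jcw,ygzv] -> 12 lines: gbv djtn tiv uqm qts zub jcw ygzv czbu fvp jfr cbqhs
Hunk 5: at line 6 remove [ygzv,czbu,fvp] add [nuc,irhl] -> 11 lines: gbv djtn tiv uqm qts zub jcw nuc irhl jfr cbqhs
Hunk 6: at line 4 remove [qts,zub,jcw] add [ypije,tdu] -> 10 lines: gbv djtn tiv uqm ypije tdu nuc irhl jfr cbqhs

Answer: gbv
djtn
tiv
uqm
ypije
tdu
nuc
irhl
jfr
cbqhs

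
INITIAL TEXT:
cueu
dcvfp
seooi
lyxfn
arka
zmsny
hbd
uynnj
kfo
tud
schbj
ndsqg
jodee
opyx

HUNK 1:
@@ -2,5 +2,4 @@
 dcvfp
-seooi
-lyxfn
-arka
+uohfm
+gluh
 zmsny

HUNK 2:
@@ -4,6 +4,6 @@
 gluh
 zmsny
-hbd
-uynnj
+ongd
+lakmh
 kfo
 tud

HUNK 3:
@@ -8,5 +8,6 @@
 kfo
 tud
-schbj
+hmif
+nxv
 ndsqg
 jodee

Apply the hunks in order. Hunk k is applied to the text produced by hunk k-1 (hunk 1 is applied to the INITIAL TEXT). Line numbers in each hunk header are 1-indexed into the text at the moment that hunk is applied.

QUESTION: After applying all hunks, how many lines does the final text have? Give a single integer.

Answer: 14

Derivation:
Hunk 1: at line 2 remove [seooi,lyxfn,arka] add [uohfm,gluh] -> 13 lines: cueu dcvfp uohfm gluh zmsny hbd uynnj kfo tud schbj ndsqg jodee opyx
Hunk 2: at line 4 remove [hbd,uynnj] add [ongd,lakmh] -> 13 lines: cueu dcvfp uohfm gluh zmsny ongd lakmh kfo tud schbj ndsqg jodee opyx
Hunk 3: at line 8 remove [schbj] add [hmif,nxv] -> 14 lines: cueu dcvfp uohfm gluh zmsny ongd lakmh kfo tud hmif nxv ndsqg jodee opyx
Final line count: 14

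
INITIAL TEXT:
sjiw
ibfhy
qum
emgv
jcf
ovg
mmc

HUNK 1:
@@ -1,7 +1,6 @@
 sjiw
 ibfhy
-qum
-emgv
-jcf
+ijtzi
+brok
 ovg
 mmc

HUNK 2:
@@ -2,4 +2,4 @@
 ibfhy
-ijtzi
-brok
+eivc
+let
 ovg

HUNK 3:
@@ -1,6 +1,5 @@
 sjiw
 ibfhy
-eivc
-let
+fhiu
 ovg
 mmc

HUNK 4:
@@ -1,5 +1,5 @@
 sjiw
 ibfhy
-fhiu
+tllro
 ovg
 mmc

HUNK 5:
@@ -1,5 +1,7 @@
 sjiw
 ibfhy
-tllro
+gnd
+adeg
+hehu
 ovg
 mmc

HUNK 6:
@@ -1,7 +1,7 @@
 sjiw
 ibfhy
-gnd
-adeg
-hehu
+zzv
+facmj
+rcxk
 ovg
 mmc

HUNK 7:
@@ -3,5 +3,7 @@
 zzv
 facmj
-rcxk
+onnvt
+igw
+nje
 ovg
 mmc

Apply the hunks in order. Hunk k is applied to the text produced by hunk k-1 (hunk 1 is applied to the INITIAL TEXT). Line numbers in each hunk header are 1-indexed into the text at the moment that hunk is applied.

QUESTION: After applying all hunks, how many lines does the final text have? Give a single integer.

Hunk 1: at line 1 remove [qum,emgv,jcf] add [ijtzi,brok] -> 6 lines: sjiw ibfhy ijtzi brok ovg mmc
Hunk 2: at line 2 remove [ijtzi,brok] add [eivc,let] -> 6 lines: sjiw ibfhy eivc let ovg mmc
Hunk 3: at line 1 remove [eivc,let] add [fhiu] -> 5 lines: sjiw ibfhy fhiu ovg mmc
Hunk 4: at line 1 remove [fhiu] add [tllro] -> 5 lines: sjiw ibfhy tllro ovg mmc
Hunk 5: at line 1 remove [tllro] add [gnd,adeg,hehu] -> 7 lines: sjiw ibfhy gnd adeg hehu ovg mmc
Hunk 6: at line 1 remove [gnd,adeg,hehu] add [zzv,facmj,rcxk] -> 7 lines: sjiw ibfhy zzv facmj rcxk ovg mmc
Hunk 7: at line 3 remove [rcxk] add [onnvt,igw,nje] -> 9 lines: sjiw ibfhy zzv facmj onnvt igw nje ovg mmc
Final line count: 9

Answer: 9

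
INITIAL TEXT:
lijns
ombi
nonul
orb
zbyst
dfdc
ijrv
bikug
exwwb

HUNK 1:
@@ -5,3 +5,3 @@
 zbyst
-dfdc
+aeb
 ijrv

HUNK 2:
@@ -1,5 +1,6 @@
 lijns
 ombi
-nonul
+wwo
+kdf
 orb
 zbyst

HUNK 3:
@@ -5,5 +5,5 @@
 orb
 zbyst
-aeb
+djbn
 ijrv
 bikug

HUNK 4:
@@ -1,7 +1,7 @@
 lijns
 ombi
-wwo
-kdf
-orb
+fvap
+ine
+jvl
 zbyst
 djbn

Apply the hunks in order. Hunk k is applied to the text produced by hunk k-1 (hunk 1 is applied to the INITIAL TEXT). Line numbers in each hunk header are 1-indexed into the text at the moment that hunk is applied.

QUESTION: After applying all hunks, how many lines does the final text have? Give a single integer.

Hunk 1: at line 5 remove [dfdc] add [aeb] -> 9 lines: lijns ombi nonul orb zbyst aeb ijrv bikug exwwb
Hunk 2: at line 1 remove [nonul] add [wwo,kdf] -> 10 lines: lijns ombi wwo kdf orb zbyst aeb ijrv bikug exwwb
Hunk 3: at line 5 remove [aeb] add [djbn] -> 10 lines: lijns ombi wwo kdf orb zbyst djbn ijrv bikug exwwb
Hunk 4: at line 1 remove [wwo,kdf,orb] add [fvap,ine,jvl] -> 10 lines: lijns ombi fvap ine jvl zbyst djbn ijrv bikug exwwb
Final line count: 10

Answer: 10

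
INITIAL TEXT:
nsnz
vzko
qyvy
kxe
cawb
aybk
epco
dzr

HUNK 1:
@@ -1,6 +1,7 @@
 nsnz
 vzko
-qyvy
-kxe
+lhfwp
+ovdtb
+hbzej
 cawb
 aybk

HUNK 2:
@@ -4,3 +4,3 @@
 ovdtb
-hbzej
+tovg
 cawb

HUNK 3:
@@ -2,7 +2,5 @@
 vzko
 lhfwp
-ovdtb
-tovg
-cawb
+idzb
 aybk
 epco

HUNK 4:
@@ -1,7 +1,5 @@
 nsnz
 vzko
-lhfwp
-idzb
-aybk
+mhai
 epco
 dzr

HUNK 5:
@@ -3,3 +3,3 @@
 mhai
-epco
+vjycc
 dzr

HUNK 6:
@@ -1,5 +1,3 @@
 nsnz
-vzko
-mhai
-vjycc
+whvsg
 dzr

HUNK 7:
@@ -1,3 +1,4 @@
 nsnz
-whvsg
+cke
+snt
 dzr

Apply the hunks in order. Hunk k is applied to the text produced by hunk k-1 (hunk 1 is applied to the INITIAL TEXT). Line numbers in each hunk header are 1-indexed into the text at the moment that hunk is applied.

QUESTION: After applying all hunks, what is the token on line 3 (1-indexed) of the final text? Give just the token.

Answer: snt

Derivation:
Hunk 1: at line 1 remove [qyvy,kxe] add [lhfwp,ovdtb,hbzej] -> 9 lines: nsnz vzko lhfwp ovdtb hbzej cawb aybk epco dzr
Hunk 2: at line 4 remove [hbzej] add [tovg] -> 9 lines: nsnz vzko lhfwp ovdtb tovg cawb aybk epco dzr
Hunk 3: at line 2 remove [ovdtb,tovg,cawb] add [idzb] -> 7 lines: nsnz vzko lhfwp idzb aybk epco dzr
Hunk 4: at line 1 remove [lhfwp,idzb,aybk] add [mhai] -> 5 lines: nsnz vzko mhai epco dzr
Hunk 5: at line 3 remove [epco] add [vjycc] -> 5 lines: nsnz vzko mhai vjycc dzr
Hunk 6: at line 1 remove [vzko,mhai,vjycc] add [whvsg] -> 3 lines: nsnz whvsg dzr
Hunk 7: at line 1 remove [whvsg] add [cke,snt] -> 4 lines: nsnz cke snt dzr
Final line 3: snt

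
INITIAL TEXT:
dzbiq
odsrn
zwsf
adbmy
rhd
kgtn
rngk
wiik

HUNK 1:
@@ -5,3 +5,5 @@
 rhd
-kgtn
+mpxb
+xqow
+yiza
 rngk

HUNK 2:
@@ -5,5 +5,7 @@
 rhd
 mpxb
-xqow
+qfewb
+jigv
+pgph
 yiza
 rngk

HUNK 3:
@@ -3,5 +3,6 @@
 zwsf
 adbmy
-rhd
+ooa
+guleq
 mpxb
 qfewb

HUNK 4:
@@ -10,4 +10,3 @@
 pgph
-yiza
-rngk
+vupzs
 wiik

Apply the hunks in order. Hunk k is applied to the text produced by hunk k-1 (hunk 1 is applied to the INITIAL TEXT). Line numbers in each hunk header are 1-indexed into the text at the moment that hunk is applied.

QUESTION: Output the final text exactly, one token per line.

Answer: dzbiq
odsrn
zwsf
adbmy
ooa
guleq
mpxb
qfewb
jigv
pgph
vupzs
wiik

Derivation:
Hunk 1: at line 5 remove [kgtn] add [mpxb,xqow,yiza] -> 10 lines: dzbiq odsrn zwsf adbmy rhd mpxb xqow yiza rngk wiik
Hunk 2: at line 5 remove [xqow] add [qfewb,jigv,pgph] -> 12 lines: dzbiq odsrn zwsf adbmy rhd mpxb qfewb jigv pgph yiza rngk wiik
Hunk 3: at line 3 remove [rhd] add [ooa,guleq] -> 13 lines: dzbiq odsrn zwsf adbmy ooa guleq mpxb qfewb jigv pgph yiza rngk wiik
Hunk 4: at line 10 remove [yiza,rngk] add [vupzs] -> 12 lines: dzbiq odsrn zwsf adbmy ooa guleq mpxb qfewb jigv pgph vupzs wiik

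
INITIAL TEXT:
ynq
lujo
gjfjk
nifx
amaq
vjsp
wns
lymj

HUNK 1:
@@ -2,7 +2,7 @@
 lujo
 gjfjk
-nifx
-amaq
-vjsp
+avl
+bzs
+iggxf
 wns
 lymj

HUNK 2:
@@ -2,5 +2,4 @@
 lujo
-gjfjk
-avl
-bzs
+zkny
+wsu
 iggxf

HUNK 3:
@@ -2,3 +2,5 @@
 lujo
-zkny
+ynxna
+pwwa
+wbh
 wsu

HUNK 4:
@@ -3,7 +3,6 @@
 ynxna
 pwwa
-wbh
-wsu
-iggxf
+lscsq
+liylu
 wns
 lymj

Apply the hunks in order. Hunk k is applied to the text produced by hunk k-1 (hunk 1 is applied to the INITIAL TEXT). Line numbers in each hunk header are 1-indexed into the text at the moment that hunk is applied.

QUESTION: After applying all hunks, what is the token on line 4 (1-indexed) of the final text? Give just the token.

Answer: pwwa

Derivation:
Hunk 1: at line 2 remove [nifx,amaq,vjsp] add [avl,bzs,iggxf] -> 8 lines: ynq lujo gjfjk avl bzs iggxf wns lymj
Hunk 2: at line 2 remove [gjfjk,avl,bzs] add [zkny,wsu] -> 7 lines: ynq lujo zkny wsu iggxf wns lymj
Hunk 3: at line 2 remove [zkny] add [ynxna,pwwa,wbh] -> 9 lines: ynq lujo ynxna pwwa wbh wsu iggxf wns lymj
Hunk 4: at line 3 remove [wbh,wsu,iggxf] add [lscsq,liylu] -> 8 lines: ynq lujo ynxna pwwa lscsq liylu wns lymj
Final line 4: pwwa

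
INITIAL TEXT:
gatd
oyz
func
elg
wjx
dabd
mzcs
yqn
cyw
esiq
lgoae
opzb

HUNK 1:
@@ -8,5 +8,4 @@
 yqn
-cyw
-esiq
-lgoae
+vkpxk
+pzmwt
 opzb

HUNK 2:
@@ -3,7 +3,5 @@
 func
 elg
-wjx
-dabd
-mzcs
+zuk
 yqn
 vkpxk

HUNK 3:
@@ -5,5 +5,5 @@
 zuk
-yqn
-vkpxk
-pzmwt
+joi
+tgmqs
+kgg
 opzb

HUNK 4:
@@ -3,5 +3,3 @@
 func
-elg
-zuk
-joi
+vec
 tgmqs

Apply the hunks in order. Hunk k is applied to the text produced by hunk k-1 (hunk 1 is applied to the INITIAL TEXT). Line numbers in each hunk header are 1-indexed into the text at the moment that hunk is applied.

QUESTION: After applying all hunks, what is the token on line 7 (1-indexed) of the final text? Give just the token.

Answer: opzb

Derivation:
Hunk 1: at line 8 remove [cyw,esiq,lgoae] add [vkpxk,pzmwt] -> 11 lines: gatd oyz func elg wjx dabd mzcs yqn vkpxk pzmwt opzb
Hunk 2: at line 3 remove [wjx,dabd,mzcs] add [zuk] -> 9 lines: gatd oyz func elg zuk yqn vkpxk pzmwt opzb
Hunk 3: at line 5 remove [yqn,vkpxk,pzmwt] add [joi,tgmqs,kgg] -> 9 lines: gatd oyz func elg zuk joi tgmqs kgg opzb
Hunk 4: at line 3 remove [elg,zuk,joi] add [vec] -> 7 lines: gatd oyz func vec tgmqs kgg opzb
Final line 7: opzb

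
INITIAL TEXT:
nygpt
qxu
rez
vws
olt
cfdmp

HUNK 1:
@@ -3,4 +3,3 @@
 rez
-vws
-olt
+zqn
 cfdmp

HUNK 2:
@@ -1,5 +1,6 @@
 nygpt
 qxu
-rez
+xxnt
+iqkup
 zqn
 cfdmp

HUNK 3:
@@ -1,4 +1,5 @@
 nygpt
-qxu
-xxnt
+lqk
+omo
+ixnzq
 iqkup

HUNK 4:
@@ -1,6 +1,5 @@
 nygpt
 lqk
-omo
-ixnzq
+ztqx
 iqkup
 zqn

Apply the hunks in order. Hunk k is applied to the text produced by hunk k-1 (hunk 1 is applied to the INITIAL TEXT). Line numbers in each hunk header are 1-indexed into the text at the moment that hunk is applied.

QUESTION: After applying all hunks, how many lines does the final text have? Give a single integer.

Answer: 6

Derivation:
Hunk 1: at line 3 remove [vws,olt] add [zqn] -> 5 lines: nygpt qxu rez zqn cfdmp
Hunk 2: at line 1 remove [rez] add [xxnt,iqkup] -> 6 lines: nygpt qxu xxnt iqkup zqn cfdmp
Hunk 3: at line 1 remove [qxu,xxnt] add [lqk,omo,ixnzq] -> 7 lines: nygpt lqk omo ixnzq iqkup zqn cfdmp
Hunk 4: at line 1 remove [omo,ixnzq] add [ztqx] -> 6 lines: nygpt lqk ztqx iqkup zqn cfdmp
Final line count: 6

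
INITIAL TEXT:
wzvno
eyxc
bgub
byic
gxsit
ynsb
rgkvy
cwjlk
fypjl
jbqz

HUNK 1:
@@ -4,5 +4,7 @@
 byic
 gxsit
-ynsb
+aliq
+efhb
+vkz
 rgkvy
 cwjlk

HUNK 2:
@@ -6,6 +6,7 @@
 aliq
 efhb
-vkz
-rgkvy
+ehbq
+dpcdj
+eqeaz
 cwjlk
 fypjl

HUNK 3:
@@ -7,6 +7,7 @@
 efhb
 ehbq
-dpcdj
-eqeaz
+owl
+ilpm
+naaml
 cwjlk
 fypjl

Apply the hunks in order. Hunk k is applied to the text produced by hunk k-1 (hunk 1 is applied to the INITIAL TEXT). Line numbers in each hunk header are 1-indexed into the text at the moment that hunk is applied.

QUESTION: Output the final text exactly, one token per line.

Hunk 1: at line 4 remove [ynsb] add [aliq,efhb,vkz] -> 12 lines: wzvno eyxc bgub byic gxsit aliq efhb vkz rgkvy cwjlk fypjl jbqz
Hunk 2: at line 6 remove [vkz,rgkvy] add [ehbq,dpcdj,eqeaz] -> 13 lines: wzvno eyxc bgub byic gxsit aliq efhb ehbq dpcdj eqeaz cwjlk fypjl jbqz
Hunk 3: at line 7 remove [dpcdj,eqeaz] add [owl,ilpm,naaml] -> 14 lines: wzvno eyxc bgub byic gxsit aliq efhb ehbq owl ilpm naaml cwjlk fypjl jbqz

Answer: wzvno
eyxc
bgub
byic
gxsit
aliq
efhb
ehbq
owl
ilpm
naaml
cwjlk
fypjl
jbqz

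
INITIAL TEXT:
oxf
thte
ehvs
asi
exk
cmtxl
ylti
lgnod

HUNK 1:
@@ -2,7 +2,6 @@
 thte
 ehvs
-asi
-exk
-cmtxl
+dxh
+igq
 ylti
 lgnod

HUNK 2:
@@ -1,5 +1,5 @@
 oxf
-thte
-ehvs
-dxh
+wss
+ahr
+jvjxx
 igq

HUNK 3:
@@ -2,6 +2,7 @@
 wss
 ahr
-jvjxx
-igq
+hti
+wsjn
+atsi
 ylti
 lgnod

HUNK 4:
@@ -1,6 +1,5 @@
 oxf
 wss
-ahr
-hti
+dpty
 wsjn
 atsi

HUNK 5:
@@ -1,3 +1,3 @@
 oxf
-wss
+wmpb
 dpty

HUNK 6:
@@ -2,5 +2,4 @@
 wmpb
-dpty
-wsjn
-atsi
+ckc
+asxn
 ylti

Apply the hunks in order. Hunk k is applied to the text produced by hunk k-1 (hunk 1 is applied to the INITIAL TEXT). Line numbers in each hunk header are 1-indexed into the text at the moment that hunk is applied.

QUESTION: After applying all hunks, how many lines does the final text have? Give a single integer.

Hunk 1: at line 2 remove [asi,exk,cmtxl] add [dxh,igq] -> 7 lines: oxf thte ehvs dxh igq ylti lgnod
Hunk 2: at line 1 remove [thte,ehvs,dxh] add [wss,ahr,jvjxx] -> 7 lines: oxf wss ahr jvjxx igq ylti lgnod
Hunk 3: at line 2 remove [jvjxx,igq] add [hti,wsjn,atsi] -> 8 lines: oxf wss ahr hti wsjn atsi ylti lgnod
Hunk 4: at line 1 remove [ahr,hti] add [dpty] -> 7 lines: oxf wss dpty wsjn atsi ylti lgnod
Hunk 5: at line 1 remove [wss] add [wmpb] -> 7 lines: oxf wmpb dpty wsjn atsi ylti lgnod
Hunk 6: at line 2 remove [dpty,wsjn,atsi] add [ckc,asxn] -> 6 lines: oxf wmpb ckc asxn ylti lgnod
Final line count: 6

Answer: 6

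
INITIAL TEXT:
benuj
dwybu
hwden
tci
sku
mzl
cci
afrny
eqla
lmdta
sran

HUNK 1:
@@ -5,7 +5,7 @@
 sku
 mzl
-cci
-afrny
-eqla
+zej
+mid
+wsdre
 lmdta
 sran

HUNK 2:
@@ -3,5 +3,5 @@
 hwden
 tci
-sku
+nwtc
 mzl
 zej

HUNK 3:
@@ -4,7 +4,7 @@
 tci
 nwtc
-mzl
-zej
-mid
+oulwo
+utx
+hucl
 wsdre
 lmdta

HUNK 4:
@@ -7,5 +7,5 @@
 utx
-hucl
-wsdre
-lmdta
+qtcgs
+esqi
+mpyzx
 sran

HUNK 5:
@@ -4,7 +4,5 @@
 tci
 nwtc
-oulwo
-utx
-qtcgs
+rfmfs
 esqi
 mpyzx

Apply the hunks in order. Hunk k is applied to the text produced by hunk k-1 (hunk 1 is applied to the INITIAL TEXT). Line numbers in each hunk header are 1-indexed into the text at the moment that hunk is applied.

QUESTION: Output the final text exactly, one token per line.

Answer: benuj
dwybu
hwden
tci
nwtc
rfmfs
esqi
mpyzx
sran

Derivation:
Hunk 1: at line 5 remove [cci,afrny,eqla] add [zej,mid,wsdre] -> 11 lines: benuj dwybu hwden tci sku mzl zej mid wsdre lmdta sran
Hunk 2: at line 3 remove [sku] add [nwtc] -> 11 lines: benuj dwybu hwden tci nwtc mzl zej mid wsdre lmdta sran
Hunk 3: at line 4 remove [mzl,zej,mid] add [oulwo,utx,hucl] -> 11 lines: benuj dwybu hwden tci nwtc oulwo utx hucl wsdre lmdta sran
Hunk 4: at line 7 remove [hucl,wsdre,lmdta] add [qtcgs,esqi,mpyzx] -> 11 lines: benuj dwybu hwden tci nwtc oulwo utx qtcgs esqi mpyzx sran
Hunk 5: at line 4 remove [oulwo,utx,qtcgs] add [rfmfs] -> 9 lines: benuj dwybu hwden tci nwtc rfmfs esqi mpyzx sran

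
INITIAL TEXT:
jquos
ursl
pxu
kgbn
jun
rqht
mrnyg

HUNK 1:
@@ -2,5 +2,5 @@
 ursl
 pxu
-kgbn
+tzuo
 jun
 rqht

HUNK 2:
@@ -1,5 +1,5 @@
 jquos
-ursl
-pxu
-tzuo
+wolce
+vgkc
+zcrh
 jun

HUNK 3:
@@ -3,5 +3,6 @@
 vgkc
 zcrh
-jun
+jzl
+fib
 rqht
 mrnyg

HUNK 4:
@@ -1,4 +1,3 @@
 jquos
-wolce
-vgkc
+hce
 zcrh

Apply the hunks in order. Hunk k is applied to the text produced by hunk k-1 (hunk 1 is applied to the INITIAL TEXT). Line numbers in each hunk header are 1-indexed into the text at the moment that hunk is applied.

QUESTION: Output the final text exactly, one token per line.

Hunk 1: at line 2 remove [kgbn] add [tzuo] -> 7 lines: jquos ursl pxu tzuo jun rqht mrnyg
Hunk 2: at line 1 remove [ursl,pxu,tzuo] add [wolce,vgkc,zcrh] -> 7 lines: jquos wolce vgkc zcrh jun rqht mrnyg
Hunk 3: at line 3 remove [jun] add [jzl,fib] -> 8 lines: jquos wolce vgkc zcrh jzl fib rqht mrnyg
Hunk 4: at line 1 remove [wolce,vgkc] add [hce] -> 7 lines: jquos hce zcrh jzl fib rqht mrnyg

Answer: jquos
hce
zcrh
jzl
fib
rqht
mrnyg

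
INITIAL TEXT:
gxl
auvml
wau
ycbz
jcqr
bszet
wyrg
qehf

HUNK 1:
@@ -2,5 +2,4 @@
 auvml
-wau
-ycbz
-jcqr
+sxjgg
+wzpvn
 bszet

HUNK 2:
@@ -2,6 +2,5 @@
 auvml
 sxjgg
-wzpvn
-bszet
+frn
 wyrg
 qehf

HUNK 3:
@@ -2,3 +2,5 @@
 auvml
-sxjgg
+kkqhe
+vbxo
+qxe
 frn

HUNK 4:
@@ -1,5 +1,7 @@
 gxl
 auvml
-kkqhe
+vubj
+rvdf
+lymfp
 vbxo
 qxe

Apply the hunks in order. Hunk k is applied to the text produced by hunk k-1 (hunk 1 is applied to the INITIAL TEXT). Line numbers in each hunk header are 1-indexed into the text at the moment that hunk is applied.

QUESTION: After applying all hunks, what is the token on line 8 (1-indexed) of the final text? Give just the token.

Hunk 1: at line 2 remove [wau,ycbz,jcqr] add [sxjgg,wzpvn] -> 7 lines: gxl auvml sxjgg wzpvn bszet wyrg qehf
Hunk 2: at line 2 remove [wzpvn,bszet] add [frn] -> 6 lines: gxl auvml sxjgg frn wyrg qehf
Hunk 3: at line 2 remove [sxjgg] add [kkqhe,vbxo,qxe] -> 8 lines: gxl auvml kkqhe vbxo qxe frn wyrg qehf
Hunk 4: at line 1 remove [kkqhe] add [vubj,rvdf,lymfp] -> 10 lines: gxl auvml vubj rvdf lymfp vbxo qxe frn wyrg qehf
Final line 8: frn

Answer: frn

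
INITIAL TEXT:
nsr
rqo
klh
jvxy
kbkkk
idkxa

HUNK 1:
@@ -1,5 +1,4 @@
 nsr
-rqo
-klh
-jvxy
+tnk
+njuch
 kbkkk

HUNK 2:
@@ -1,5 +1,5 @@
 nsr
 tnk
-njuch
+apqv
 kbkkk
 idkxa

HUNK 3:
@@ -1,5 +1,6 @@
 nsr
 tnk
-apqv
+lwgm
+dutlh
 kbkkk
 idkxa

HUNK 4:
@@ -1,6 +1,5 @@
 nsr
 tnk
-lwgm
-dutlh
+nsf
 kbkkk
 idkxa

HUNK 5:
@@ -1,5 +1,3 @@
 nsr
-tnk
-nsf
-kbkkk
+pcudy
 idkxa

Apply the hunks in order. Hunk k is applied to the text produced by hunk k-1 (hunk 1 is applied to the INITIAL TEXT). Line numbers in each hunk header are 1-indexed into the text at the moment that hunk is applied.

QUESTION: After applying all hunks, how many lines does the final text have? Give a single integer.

Answer: 3

Derivation:
Hunk 1: at line 1 remove [rqo,klh,jvxy] add [tnk,njuch] -> 5 lines: nsr tnk njuch kbkkk idkxa
Hunk 2: at line 1 remove [njuch] add [apqv] -> 5 lines: nsr tnk apqv kbkkk idkxa
Hunk 3: at line 1 remove [apqv] add [lwgm,dutlh] -> 6 lines: nsr tnk lwgm dutlh kbkkk idkxa
Hunk 4: at line 1 remove [lwgm,dutlh] add [nsf] -> 5 lines: nsr tnk nsf kbkkk idkxa
Hunk 5: at line 1 remove [tnk,nsf,kbkkk] add [pcudy] -> 3 lines: nsr pcudy idkxa
Final line count: 3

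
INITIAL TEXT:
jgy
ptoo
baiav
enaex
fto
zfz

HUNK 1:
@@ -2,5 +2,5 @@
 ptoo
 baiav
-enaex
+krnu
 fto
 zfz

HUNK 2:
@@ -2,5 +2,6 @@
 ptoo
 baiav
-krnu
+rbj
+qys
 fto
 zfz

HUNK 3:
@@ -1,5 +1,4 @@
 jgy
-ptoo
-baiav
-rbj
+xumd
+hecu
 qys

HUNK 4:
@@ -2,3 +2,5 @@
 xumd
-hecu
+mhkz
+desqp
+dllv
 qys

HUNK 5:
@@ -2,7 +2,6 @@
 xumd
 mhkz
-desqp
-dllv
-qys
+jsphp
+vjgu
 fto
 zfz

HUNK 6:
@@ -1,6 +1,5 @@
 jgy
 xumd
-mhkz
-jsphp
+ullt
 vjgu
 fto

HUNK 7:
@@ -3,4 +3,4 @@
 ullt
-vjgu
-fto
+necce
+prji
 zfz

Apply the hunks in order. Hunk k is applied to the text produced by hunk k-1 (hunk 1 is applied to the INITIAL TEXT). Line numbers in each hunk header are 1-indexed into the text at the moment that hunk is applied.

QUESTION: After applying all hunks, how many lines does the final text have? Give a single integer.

Hunk 1: at line 2 remove [enaex] add [krnu] -> 6 lines: jgy ptoo baiav krnu fto zfz
Hunk 2: at line 2 remove [krnu] add [rbj,qys] -> 7 lines: jgy ptoo baiav rbj qys fto zfz
Hunk 3: at line 1 remove [ptoo,baiav,rbj] add [xumd,hecu] -> 6 lines: jgy xumd hecu qys fto zfz
Hunk 4: at line 2 remove [hecu] add [mhkz,desqp,dllv] -> 8 lines: jgy xumd mhkz desqp dllv qys fto zfz
Hunk 5: at line 2 remove [desqp,dllv,qys] add [jsphp,vjgu] -> 7 lines: jgy xumd mhkz jsphp vjgu fto zfz
Hunk 6: at line 1 remove [mhkz,jsphp] add [ullt] -> 6 lines: jgy xumd ullt vjgu fto zfz
Hunk 7: at line 3 remove [vjgu,fto] add [necce,prji] -> 6 lines: jgy xumd ullt necce prji zfz
Final line count: 6

Answer: 6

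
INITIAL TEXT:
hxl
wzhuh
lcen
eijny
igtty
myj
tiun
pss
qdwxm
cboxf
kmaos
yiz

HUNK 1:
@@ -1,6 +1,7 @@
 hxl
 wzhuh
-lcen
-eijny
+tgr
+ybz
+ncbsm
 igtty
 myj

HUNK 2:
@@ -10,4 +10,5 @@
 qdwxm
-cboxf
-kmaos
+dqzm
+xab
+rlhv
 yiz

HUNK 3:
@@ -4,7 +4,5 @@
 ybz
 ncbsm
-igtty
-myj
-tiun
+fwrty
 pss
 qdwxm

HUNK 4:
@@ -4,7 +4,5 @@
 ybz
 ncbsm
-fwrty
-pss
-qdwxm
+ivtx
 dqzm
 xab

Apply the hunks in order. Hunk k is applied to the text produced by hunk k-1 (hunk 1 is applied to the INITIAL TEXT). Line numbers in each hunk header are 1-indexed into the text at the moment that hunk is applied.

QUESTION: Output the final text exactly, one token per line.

Answer: hxl
wzhuh
tgr
ybz
ncbsm
ivtx
dqzm
xab
rlhv
yiz

Derivation:
Hunk 1: at line 1 remove [lcen,eijny] add [tgr,ybz,ncbsm] -> 13 lines: hxl wzhuh tgr ybz ncbsm igtty myj tiun pss qdwxm cboxf kmaos yiz
Hunk 2: at line 10 remove [cboxf,kmaos] add [dqzm,xab,rlhv] -> 14 lines: hxl wzhuh tgr ybz ncbsm igtty myj tiun pss qdwxm dqzm xab rlhv yiz
Hunk 3: at line 4 remove [igtty,myj,tiun] add [fwrty] -> 12 lines: hxl wzhuh tgr ybz ncbsm fwrty pss qdwxm dqzm xab rlhv yiz
Hunk 4: at line 4 remove [fwrty,pss,qdwxm] add [ivtx] -> 10 lines: hxl wzhuh tgr ybz ncbsm ivtx dqzm xab rlhv yiz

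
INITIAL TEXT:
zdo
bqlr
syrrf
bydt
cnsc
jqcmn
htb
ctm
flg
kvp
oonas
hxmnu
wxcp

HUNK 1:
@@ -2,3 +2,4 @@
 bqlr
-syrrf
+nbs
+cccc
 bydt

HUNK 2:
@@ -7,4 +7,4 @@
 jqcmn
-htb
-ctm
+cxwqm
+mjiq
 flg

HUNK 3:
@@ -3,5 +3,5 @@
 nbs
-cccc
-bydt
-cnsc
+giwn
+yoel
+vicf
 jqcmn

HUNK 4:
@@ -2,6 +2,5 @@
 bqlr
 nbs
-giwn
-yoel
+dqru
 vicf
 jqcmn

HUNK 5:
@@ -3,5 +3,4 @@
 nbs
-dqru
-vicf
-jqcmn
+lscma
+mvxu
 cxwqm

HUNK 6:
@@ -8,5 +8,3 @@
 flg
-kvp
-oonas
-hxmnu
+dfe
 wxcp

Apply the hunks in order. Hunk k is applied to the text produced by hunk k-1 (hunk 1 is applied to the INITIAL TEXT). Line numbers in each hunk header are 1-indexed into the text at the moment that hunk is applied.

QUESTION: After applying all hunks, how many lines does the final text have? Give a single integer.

Answer: 10

Derivation:
Hunk 1: at line 2 remove [syrrf] add [nbs,cccc] -> 14 lines: zdo bqlr nbs cccc bydt cnsc jqcmn htb ctm flg kvp oonas hxmnu wxcp
Hunk 2: at line 7 remove [htb,ctm] add [cxwqm,mjiq] -> 14 lines: zdo bqlr nbs cccc bydt cnsc jqcmn cxwqm mjiq flg kvp oonas hxmnu wxcp
Hunk 3: at line 3 remove [cccc,bydt,cnsc] add [giwn,yoel,vicf] -> 14 lines: zdo bqlr nbs giwn yoel vicf jqcmn cxwqm mjiq flg kvp oonas hxmnu wxcp
Hunk 4: at line 2 remove [giwn,yoel] add [dqru] -> 13 lines: zdo bqlr nbs dqru vicf jqcmn cxwqm mjiq flg kvp oonas hxmnu wxcp
Hunk 5: at line 3 remove [dqru,vicf,jqcmn] add [lscma,mvxu] -> 12 lines: zdo bqlr nbs lscma mvxu cxwqm mjiq flg kvp oonas hxmnu wxcp
Hunk 6: at line 8 remove [kvp,oonas,hxmnu] add [dfe] -> 10 lines: zdo bqlr nbs lscma mvxu cxwqm mjiq flg dfe wxcp
Final line count: 10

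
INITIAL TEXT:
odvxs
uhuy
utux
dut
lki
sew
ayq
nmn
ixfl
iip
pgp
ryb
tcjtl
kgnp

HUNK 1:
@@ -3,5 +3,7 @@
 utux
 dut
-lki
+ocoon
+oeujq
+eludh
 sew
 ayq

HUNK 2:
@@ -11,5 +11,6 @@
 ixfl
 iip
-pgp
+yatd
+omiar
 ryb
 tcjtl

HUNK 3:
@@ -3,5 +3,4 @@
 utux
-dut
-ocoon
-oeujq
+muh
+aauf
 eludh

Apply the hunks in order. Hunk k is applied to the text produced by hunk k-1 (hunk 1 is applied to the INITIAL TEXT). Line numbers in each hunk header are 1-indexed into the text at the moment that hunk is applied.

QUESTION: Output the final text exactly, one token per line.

Hunk 1: at line 3 remove [lki] add [ocoon,oeujq,eludh] -> 16 lines: odvxs uhuy utux dut ocoon oeujq eludh sew ayq nmn ixfl iip pgp ryb tcjtl kgnp
Hunk 2: at line 11 remove [pgp] add [yatd,omiar] -> 17 lines: odvxs uhuy utux dut ocoon oeujq eludh sew ayq nmn ixfl iip yatd omiar ryb tcjtl kgnp
Hunk 3: at line 3 remove [dut,ocoon,oeujq] add [muh,aauf] -> 16 lines: odvxs uhuy utux muh aauf eludh sew ayq nmn ixfl iip yatd omiar ryb tcjtl kgnp

Answer: odvxs
uhuy
utux
muh
aauf
eludh
sew
ayq
nmn
ixfl
iip
yatd
omiar
ryb
tcjtl
kgnp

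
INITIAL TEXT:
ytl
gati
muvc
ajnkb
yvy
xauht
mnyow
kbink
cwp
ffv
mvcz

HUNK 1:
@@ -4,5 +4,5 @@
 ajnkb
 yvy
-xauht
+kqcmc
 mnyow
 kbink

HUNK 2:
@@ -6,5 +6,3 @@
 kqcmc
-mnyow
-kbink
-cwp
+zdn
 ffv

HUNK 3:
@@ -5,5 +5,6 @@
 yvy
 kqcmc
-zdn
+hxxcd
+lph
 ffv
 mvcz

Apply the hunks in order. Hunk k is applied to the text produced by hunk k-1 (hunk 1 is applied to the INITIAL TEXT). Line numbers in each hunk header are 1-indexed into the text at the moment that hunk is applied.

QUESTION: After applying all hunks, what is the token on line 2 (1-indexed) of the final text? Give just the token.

Hunk 1: at line 4 remove [xauht] add [kqcmc] -> 11 lines: ytl gati muvc ajnkb yvy kqcmc mnyow kbink cwp ffv mvcz
Hunk 2: at line 6 remove [mnyow,kbink,cwp] add [zdn] -> 9 lines: ytl gati muvc ajnkb yvy kqcmc zdn ffv mvcz
Hunk 3: at line 5 remove [zdn] add [hxxcd,lph] -> 10 lines: ytl gati muvc ajnkb yvy kqcmc hxxcd lph ffv mvcz
Final line 2: gati

Answer: gati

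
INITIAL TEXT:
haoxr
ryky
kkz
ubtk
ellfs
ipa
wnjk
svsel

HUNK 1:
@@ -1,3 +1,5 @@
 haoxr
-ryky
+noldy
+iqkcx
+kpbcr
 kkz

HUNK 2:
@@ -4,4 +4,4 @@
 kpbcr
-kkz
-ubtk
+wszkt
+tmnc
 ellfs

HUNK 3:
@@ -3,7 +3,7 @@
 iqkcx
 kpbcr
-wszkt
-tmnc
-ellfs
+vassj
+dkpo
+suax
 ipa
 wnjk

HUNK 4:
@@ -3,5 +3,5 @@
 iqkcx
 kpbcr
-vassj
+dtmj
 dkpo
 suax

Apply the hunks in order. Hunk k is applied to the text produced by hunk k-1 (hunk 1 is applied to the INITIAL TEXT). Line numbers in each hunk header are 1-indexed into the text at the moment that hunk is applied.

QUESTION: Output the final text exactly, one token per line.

Hunk 1: at line 1 remove [ryky] add [noldy,iqkcx,kpbcr] -> 10 lines: haoxr noldy iqkcx kpbcr kkz ubtk ellfs ipa wnjk svsel
Hunk 2: at line 4 remove [kkz,ubtk] add [wszkt,tmnc] -> 10 lines: haoxr noldy iqkcx kpbcr wszkt tmnc ellfs ipa wnjk svsel
Hunk 3: at line 3 remove [wszkt,tmnc,ellfs] add [vassj,dkpo,suax] -> 10 lines: haoxr noldy iqkcx kpbcr vassj dkpo suax ipa wnjk svsel
Hunk 4: at line 3 remove [vassj] add [dtmj] -> 10 lines: haoxr noldy iqkcx kpbcr dtmj dkpo suax ipa wnjk svsel

Answer: haoxr
noldy
iqkcx
kpbcr
dtmj
dkpo
suax
ipa
wnjk
svsel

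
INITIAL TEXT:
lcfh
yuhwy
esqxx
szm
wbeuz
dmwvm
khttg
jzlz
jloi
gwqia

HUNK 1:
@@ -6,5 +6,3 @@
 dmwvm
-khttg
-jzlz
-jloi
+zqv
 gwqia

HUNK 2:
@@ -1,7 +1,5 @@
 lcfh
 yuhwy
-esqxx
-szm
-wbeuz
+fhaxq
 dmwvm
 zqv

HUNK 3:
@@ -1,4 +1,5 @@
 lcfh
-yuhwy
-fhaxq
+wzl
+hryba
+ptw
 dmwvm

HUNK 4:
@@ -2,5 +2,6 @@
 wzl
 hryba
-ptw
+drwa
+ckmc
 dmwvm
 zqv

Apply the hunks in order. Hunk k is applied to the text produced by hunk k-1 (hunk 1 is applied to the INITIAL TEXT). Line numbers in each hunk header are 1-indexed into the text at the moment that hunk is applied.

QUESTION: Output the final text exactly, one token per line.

Hunk 1: at line 6 remove [khttg,jzlz,jloi] add [zqv] -> 8 lines: lcfh yuhwy esqxx szm wbeuz dmwvm zqv gwqia
Hunk 2: at line 1 remove [esqxx,szm,wbeuz] add [fhaxq] -> 6 lines: lcfh yuhwy fhaxq dmwvm zqv gwqia
Hunk 3: at line 1 remove [yuhwy,fhaxq] add [wzl,hryba,ptw] -> 7 lines: lcfh wzl hryba ptw dmwvm zqv gwqia
Hunk 4: at line 2 remove [ptw] add [drwa,ckmc] -> 8 lines: lcfh wzl hryba drwa ckmc dmwvm zqv gwqia

Answer: lcfh
wzl
hryba
drwa
ckmc
dmwvm
zqv
gwqia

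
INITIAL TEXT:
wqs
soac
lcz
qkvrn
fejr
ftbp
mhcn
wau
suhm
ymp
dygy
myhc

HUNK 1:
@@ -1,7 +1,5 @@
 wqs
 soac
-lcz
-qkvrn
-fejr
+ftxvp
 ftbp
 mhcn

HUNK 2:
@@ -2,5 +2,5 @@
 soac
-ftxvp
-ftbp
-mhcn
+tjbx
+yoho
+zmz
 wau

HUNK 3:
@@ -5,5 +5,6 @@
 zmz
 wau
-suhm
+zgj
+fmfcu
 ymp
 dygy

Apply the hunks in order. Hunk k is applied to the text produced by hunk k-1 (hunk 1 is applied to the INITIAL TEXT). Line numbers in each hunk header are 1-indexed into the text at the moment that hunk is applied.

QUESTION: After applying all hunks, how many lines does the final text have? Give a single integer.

Hunk 1: at line 1 remove [lcz,qkvrn,fejr] add [ftxvp] -> 10 lines: wqs soac ftxvp ftbp mhcn wau suhm ymp dygy myhc
Hunk 2: at line 2 remove [ftxvp,ftbp,mhcn] add [tjbx,yoho,zmz] -> 10 lines: wqs soac tjbx yoho zmz wau suhm ymp dygy myhc
Hunk 3: at line 5 remove [suhm] add [zgj,fmfcu] -> 11 lines: wqs soac tjbx yoho zmz wau zgj fmfcu ymp dygy myhc
Final line count: 11

Answer: 11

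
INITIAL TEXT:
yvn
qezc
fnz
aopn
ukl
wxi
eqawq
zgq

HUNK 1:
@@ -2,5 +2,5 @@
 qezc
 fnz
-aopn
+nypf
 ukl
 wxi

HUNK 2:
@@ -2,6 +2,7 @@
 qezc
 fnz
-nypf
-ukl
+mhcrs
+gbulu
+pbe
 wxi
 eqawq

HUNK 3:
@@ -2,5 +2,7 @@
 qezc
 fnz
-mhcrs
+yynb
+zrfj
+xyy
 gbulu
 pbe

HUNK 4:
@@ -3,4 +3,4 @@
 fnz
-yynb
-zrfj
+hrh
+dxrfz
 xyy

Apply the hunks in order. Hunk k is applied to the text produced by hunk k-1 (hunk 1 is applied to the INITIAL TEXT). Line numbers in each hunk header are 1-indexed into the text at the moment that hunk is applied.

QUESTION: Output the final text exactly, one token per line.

Answer: yvn
qezc
fnz
hrh
dxrfz
xyy
gbulu
pbe
wxi
eqawq
zgq

Derivation:
Hunk 1: at line 2 remove [aopn] add [nypf] -> 8 lines: yvn qezc fnz nypf ukl wxi eqawq zgq
Hunk 2: at line 2 remove [nypf,ukl] add [mhcrs,gbulu,pbe] -> 9 lines: yvn qezc fnz mhcrs gbulu pbe wxi eqawq zgq
Hunk 3: at line 2 remove [mhcrs] add [yynb,zrfj,xyy] -> 11 lines: yvn qezc fnz yynb zrfj xyy gbulu pbe wxi eqawq zgq
Hunk 4: at line 3 remove [yynb,zrfj] add [hrh,dxrfz] -> 11 lines: yvn qezc fnz hrh dxrfz xyy gbulu pbe wxi eqawq zgq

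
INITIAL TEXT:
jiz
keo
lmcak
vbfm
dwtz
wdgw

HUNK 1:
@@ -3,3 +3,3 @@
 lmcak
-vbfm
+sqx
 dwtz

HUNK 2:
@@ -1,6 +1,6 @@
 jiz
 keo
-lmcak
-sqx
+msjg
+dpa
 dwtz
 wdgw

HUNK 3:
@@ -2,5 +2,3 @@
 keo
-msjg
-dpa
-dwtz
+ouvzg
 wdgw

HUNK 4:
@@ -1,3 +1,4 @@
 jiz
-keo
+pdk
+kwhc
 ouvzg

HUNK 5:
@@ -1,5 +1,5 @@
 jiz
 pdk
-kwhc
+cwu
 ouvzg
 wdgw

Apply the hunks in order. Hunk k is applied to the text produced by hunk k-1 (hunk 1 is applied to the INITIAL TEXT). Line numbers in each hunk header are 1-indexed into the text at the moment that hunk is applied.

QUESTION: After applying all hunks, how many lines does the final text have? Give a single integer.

Answer: 5

Derivation:
Hunk 1: at line 3 remove [vbfm] add [sqx] -> 6 lines: jiz keo lmcak sqx dwtz wdgw
Hunk 2: at line 1 remove [lmcak,sqx] add [msjg,dpa] -> 6 lines: jiz keo msjg dpa dwtz wdgw
Hunk 3: at line 2 remove [msjg,dpa,dwtz] add [ouvzg] -> 4 lines: jiz keo ouvzg wdgw
Hunk 4: at line 1 remove [keo] add [pdk,kwhc] -> 5 lines: jiz pdk kwhc ouvzg wdgw
Hunk 5: at line 1 remove [kwhc] add [cwu] -> 5 lines: jiz pdk cwu ouvzg wdgw
Final line count: 5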